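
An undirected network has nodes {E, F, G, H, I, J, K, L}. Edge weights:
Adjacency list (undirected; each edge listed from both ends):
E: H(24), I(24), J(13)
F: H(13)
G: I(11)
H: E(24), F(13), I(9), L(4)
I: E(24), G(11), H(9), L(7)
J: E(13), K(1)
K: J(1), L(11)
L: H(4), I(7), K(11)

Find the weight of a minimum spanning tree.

Prim, starting at I.
Step 1: frontier [I–L 7, H–I 9, G–I 11, E–I 24] → take I–L (7); add L.
Step 2: frontier [H–I 9, G–I 11, E–I 24, H–L 4, K–L 11] → take H–L (4); add H.
Step 3: frontier [F–H 13, E–H 24, G–I 11, E–I 24, K–L 11] → take G–I (11); add G.
Step 4: frontier [F–H 13, E–H 24, E–I 24, K–L 11] → take K–L (11); add K.
Step 5: frontier [F–H 13, E–H 24, E–I 24, J–K 1] → take J–K (1); add J.
Step 6: frontier [F–H 13, E–H 24, E–I 24, E–J 13] → take E–J (13); add E.
Step 7: frontier [F–H 13] → take F–H (13); add F.
MST edges: I–L, H–L, G–I, K–L, J–K, E–J, F–H; total weight 7+4+11+11+1+13+13 = 60.

60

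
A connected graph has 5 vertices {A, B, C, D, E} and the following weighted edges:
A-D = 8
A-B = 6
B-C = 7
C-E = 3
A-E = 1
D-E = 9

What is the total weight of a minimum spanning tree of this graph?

18

Sort edges by weight, then run Kruskal:
A-E (1): add — endpoints in different components.
C-E (3): add — endpoints in different components.
A-B (6): add — endpoints in different components.
B-C (7): skip — B and C already connected.
A-D (8): add — endpoints in different components.
MST edges: A-E, C-E, A-B, A-D; total weight 1+3+6+8 = 18.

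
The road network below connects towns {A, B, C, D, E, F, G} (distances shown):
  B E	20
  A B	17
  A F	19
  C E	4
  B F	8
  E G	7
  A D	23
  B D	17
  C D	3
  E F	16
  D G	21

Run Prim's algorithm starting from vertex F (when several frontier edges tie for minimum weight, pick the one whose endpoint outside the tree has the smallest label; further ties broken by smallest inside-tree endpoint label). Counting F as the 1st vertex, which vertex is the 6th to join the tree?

G

Grow the tree from F using Prim:
Step 1: cheapest edge leaving the tree is B F (8); add B.
Step 2: cheapest edge leaving the tree is E F (16); add E.
Step 3: cheapest edge leaving the tree is C E (4); add C.
Step 4: cheapest edge leaving the tree is C D (3); add D.
Step 5: cheapest edge leaving the tree is E G (7); add G.
Step 6: cheapest edge leaving the tree is A B (17); add A.
Vertex order: F, B, E, C, D, G, A. The 6th vertex is G.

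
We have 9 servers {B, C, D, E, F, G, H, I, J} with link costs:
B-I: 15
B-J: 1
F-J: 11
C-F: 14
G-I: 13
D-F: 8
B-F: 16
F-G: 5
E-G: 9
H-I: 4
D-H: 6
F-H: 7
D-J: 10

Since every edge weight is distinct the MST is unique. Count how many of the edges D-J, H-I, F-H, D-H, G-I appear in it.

Kruskal: consider edges lightest-first.
B-J (1): add — endpoints in different components.
H-I (4): add — endpoints in different components.
F-G (5): add — endpoints in different components.
D-H (6): add — endpoints in different components.
F-H (7): add — endpoints in different components.
D-F (8): skip — D and F already connected.
E-G (9): add — endpoints in different components.
D-J (10): add — endpoints in different components.
F-J (11): skip — F and J already connected.
G-I (13): skip — G and I already connected.
C-F (14): add — endpoints in different components.
MST edge set: {B-J, H-I, F-G, D-H, F-H, E-G, D-J, C-F}.
Of the listed edges, {D-J, H-I, F-H, D-H} are in the MST → 4.

4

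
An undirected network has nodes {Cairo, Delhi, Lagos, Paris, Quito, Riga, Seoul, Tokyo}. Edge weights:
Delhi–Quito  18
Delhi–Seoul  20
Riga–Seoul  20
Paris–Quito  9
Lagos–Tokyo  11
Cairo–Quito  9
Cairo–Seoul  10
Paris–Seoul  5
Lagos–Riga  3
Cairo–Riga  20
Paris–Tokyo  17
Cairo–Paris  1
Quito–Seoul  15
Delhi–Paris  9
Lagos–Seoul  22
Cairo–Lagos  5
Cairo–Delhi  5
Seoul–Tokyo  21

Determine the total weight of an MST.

Kruskal: consider edges lightest-first.
Cairo–Paris (1): add — endpoints in different components.
Lagos–Riga (3): add — endpoints in different components.
Cairo–Delhi (5): add — endpoints in different components.
Cairo–Lagos (5): add — endpoints in different components.
Paris–Seoul (5): add — endpoints in different components.
Cairo–Quito (9): add — endpoints in different components.
Delhi–Paris (9): skip — Delhi and Paris already connected.
Paris–Quito (9): skip — Quito and Paris already connected.
Cairo–Seoul (10): skip — Cairo and Seoul already connected.
Lagos–Tokyo (11): add — endpoints in different components.
MST edges: Cairo–Paris, Lagos–Riga, Cairo–Delhi, Cairo–Lagos, Paris–Seoul, Cairo–Quito, Lagos–Tokyo; total weight 1+3+5+5+5+9+11 = 39.

39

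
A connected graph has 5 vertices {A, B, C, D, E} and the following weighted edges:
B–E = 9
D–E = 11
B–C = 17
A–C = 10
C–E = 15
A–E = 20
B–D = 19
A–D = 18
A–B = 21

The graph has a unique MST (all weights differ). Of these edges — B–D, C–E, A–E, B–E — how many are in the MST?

Kruskal: consider edges lightest-first.
B–E (9): add — endpoints in different components.
A–C (10): add — endpoints in different components.
D–E (11): add — endpoints in different components.
C–E (15): add — endpoints in different components.
MST edge set: {B–E, A–C, D–E, C–E}.
Of the listed edges, {C–E, B–E} are in the MST → 2.

2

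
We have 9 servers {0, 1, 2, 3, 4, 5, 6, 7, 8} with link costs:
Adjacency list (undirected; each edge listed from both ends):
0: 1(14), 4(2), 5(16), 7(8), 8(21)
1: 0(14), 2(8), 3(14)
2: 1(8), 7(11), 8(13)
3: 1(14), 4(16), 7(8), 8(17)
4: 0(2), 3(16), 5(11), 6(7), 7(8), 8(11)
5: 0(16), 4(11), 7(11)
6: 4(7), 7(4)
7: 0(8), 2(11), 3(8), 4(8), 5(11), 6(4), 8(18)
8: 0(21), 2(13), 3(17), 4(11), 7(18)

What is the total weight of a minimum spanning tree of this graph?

Prim, starting at 6.
Step 1: cheapest edge leaving the tree is 6-7 (4); add 7.
Step 2: cheapest edge leaving the tree is 4-6 (7); add 4.
Step 3: cheapest edge leaving the tree is 0-4 (2); add 0.
Step 4: cheapest edge leaving the tree is 3-7 (8); add 3.
Step 5: cheapest edge leaving the tree is 2-7 (11); add 2.
Step 6: cheapest edge leaving the tree is 1-2 (8); add 1.
Step 7: cheapest edge leaving the tree is 4-5 (11); add 5.
Step 8: cheapest edge leaving the tree is 4-8 (11); add 8.
MST edges: 6-7, 4-6, 0-4, 3-7, 2-7, 1-2, 4-5, 4-8; total weight 4+7+2+8+11+8+11+11 = 62.

62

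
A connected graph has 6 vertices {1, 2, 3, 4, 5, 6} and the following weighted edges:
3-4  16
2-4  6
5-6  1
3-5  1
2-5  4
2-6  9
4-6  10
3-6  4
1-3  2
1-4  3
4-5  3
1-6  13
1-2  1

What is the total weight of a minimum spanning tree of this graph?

8

Prim, starting at 4.
Step 1: frontier [1-4 3, 4-5 3, 2-4 6, 4-6 10, 3-4 16] → take 1-4 (3); add 1.
Step 2: frontier [1-2 1, 1-3 2, 1-6 13, 4-5 3, 2-4 6, 4-6 10, 3-4 16] → take 1-2 (1); add 2.
Step 3: frontier [1-3 2, 1-6 13, 2-5 4, 2-6 9, 4-5 3, 4-6 10, 3-4 16] → take 1-3 (2); add 3.
Step 4: frontier [1-6 13, 2-5 4, 2-6 9, 3-5 1, 3-6 4, 4-5 3, 4-6 10] → take 3-5 (1); add 5.
Step 5: frontier [1-6 13, 2-6 9, 3-6 4, 4-6 10, 5-6 1] → take 5-6 (1); add 6.
MST edges: 1-4, 1-2, 1-3, 3-5, 5-6; total weight 3+1+2+1+1 = 8.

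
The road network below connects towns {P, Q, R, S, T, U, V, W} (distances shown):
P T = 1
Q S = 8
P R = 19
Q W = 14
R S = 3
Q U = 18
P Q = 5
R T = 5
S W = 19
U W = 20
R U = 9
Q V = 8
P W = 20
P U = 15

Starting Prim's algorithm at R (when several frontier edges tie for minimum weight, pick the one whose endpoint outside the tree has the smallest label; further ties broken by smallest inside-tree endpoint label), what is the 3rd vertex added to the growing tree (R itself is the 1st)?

T

Prim's algorithm from R:
Step 1: frontier [R S 3, R T 5, R U 9, P R 19] → take R S (3); add S.
Step 2: frontier [R T 5, R U 9, P R 19, Q S 8, S W 19] → take R T (5); add T.
Step 3: frontier [R U 9, P R 19, Q S 8, S W 19, P T 1] → take P T (1); add P.
Step 4: frontier [P Q 5, P U 15, P W 20, R U 9, Q S 8, S W 19] → take P Q (5); add Q.
Step 5: frontier [P U 15, P W 20, Q V 8, Q W 14, Q U 18, R U 9, S W 19] → take Q V (8); add V.
Step 6: frontier [P U 15, P W 20, Q W 14, Q U 18, R U 9, S W 19] → take R U (9); add U.
Step 7: frontier [P W 20, Q W 14, S W 19, U W 20] → take Q W (14); add W.
Vertex order: R, S, T, P, Q, V, U, W. The 3rd vertex is T.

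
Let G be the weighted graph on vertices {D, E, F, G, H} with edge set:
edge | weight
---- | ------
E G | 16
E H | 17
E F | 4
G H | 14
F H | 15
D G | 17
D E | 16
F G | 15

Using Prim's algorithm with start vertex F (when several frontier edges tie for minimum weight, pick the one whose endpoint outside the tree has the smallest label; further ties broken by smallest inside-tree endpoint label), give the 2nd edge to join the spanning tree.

Prim's algorithm from F:
Step 1: frontier [E F 4, F G 15, F H 15] → take E F (4); add E.
Step 2: frontier [D E 16, E G 16, E H 17, F G 15, F H 15] → take F G (15); add G.
Step 3: frontier [D E 16, E H 17, F H 15, G H 14, D G 17] → take G H (14); add H.
Step 4: frontier [D E 16, D G 17] → take D E (16); add D.
The 2nd edge added is F G.

F-G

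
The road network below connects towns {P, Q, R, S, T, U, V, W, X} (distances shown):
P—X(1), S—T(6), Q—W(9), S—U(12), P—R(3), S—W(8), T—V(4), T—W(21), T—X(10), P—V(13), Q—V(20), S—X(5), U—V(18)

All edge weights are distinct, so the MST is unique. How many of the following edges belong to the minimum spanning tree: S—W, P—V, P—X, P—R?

3

Kruskal: consider edges lightest-first.
P—X (1): add — endpoints in different components.
P—R (3): add — endpoints in different components.
T—V (4): add — endpoints in different components.
S—X (5): add — endpoints in different components.
S—T (6): add — endpoints in different components.
S—W (8): add — endpoints in different components.
Q—W (9): add — endpoints in different components.
T—X (10): skip — T and X already connected.
S—U (12): add — endpoints in different components.
MST edge set: {P—X, P—R, T—V, S—X, S—T, S—W, Q—W, S—U}.
Of the listed edges, {S—W, P—X, P—R} are in the MST → 3.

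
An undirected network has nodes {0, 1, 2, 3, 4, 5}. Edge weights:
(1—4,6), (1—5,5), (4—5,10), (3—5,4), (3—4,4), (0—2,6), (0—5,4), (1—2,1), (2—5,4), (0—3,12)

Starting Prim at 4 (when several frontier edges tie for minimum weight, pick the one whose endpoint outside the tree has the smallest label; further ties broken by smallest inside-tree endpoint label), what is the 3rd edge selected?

0-5

Grow the tree from 4 using Prim:
Step 1: cheapest edge leaving the tree is 3—4 (4); add 3.
Step 2: cheapest edge leaving the tree is 3—5 (4); add 5.
Step 3: cheapest edge leaving the tree is 0—5 (4); add 0.
Step 4: cheapest edge leaving the tree is 2—5 (4); add 2.
Step 5: cheapest edge leaving the tree is 1—2 (1); add 1.
The 3rd edge added is 0—5.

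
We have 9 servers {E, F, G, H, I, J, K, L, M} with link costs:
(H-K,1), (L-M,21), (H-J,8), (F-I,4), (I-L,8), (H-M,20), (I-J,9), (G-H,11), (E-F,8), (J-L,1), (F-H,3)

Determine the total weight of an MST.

Sort edges by weight, then run Kruskal:
H-K (1): add — endpoints in different components.
J-L (1): add — endpoints in different components.
F-H (3): add — endpoints in different components.
F-I (4): add — endpoints in different components.
E-F (8): add — endpoints in different components.
H-J (8): add — endpoints in different components.
I-L (8): skip — I and L already connected.
I-J (9): skip — I and J already connected.
G-H (11): add — endpoints in different components.
H-M (20): add — endpoints in different components.
MST edges: H-K, J-L, F-H, F-I, E-F, H-J, G-H, H-M; total weight 1+1+3+4+8+8+11+20 = 56.

56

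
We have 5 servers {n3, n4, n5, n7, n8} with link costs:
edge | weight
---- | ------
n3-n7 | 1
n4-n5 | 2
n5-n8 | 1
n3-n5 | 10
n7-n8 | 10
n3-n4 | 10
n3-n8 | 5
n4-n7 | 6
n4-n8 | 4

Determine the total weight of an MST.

Grow the tree from n8 using Prim:
Step 1: frontier [n5-n8 1, n4-n8 4, n3-n8 5, n7-n8 10] → take n5-n8 (1); add n5.
Step 2: frontier [n4-n5 2, n3-n5 10, n4-n8 4, n3-n8 5, n7-n8 10] → take n4-n5 (2); add n4.
Step 3: frontier [n4-n7 6, n3-n4 10, n3-n5 10, n3-n8 5, n7-n8 10] → take n3-n8 (5); add n3.
Step 4: frontier [n3-n7 1, n4-n7 6, n7-n8 10] → take n3-n7 (1); add n7.
MST edges: n5-n8, n4-n5, n3-n8, n3-n7; total weight 1+2+5+1 = 9.

9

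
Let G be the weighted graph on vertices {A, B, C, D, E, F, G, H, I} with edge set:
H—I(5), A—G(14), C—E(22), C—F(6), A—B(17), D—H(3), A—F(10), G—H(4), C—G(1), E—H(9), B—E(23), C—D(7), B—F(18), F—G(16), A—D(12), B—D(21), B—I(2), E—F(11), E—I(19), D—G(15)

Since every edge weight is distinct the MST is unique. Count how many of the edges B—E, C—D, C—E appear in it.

0

Kruskal: consider edges lightest-first.
C—G (1): add — endpoints in different components.
B—I (2): add — endpoints in different components.
D—H (3): add — endpoints in different components.
G—H (4): add — endpoints in different components.
H—I (5): add — endpoints in different components.
C—F (6): add — endpoints in different components.
C—D (7): skip — C and D already connected.
E—H (9): add — endpoints in different components.
A—F (10): add — endpoints in different components.
MST edge set: {C—G, B—I, D—H, G—H, H—I, C—F, E—H, A—F}.
Of the listed edges, {} are in the MST → 0.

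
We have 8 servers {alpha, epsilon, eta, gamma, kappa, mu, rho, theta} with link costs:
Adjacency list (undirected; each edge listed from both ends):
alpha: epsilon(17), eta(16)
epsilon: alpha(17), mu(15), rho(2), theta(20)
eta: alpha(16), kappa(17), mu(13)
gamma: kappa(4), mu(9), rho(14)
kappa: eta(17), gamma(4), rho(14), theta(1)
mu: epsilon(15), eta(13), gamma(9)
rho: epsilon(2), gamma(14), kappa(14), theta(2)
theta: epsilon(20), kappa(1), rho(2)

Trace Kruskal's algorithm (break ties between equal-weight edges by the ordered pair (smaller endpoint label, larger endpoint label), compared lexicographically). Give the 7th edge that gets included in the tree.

alpha-eta

Kruskal's algorithm — process edges by increasing weight (ties by edge label):
kappa theta (1): add — endpoints in different components.
epsilon rho (2): add — endpoints in different components.
rho theta (2): add — endpoints in different components.
gamma kappa (4): add — endpoints in different components.
gamma mu (9): add — endpoints in different components.
eta mu (13): add — endpoints in different components.
gamma rho (14): skip — gamma and rho already connected.
kappa rho (14): skip — kappa and rho already connected.
epsilon mu (15): skip — epsilon and mu already connected.
alpha eta (16): add — endpoints in different components.
The 7th edge added is alpha eta.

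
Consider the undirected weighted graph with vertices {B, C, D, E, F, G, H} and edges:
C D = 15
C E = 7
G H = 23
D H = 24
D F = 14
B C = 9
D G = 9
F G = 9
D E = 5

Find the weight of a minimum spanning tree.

Grow the tree from C using Prim:
Step 1: frontier [C E 7, B C 9, C D 15] → take C E (7); add E.
Step 2: frontier [B C 9, C D 15, D E 5] → take D E (5); add D.
Step 3: frontier [B C 9, D G 9, D F 14, D H 24] → take B C (9); add B.
Step 4: frontier [D G 9, D F 14, D H 24] → take D G (9); add G.
Step 5: frontier [D F 14, D H 24, F G 9, G H 23] → take F G (9); add F.
Step 6: frontier [D H 24, G H 23] → take G H (23); add H.
MST edges: C E, D E, B C, D G, F G, G H; total weight 7+5+9+9+9+23 = 62.

62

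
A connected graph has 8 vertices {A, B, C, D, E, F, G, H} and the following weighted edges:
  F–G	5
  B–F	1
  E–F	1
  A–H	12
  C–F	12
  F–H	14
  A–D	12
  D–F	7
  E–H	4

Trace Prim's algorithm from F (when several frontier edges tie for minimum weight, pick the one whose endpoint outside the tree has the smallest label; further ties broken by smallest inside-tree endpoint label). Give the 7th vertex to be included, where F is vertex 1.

Grow the tree from F using Prim:
Step 1: frontier [B–F 1, E–F 1, F–G 5, D–F 7, C–F 12, F–H 14] → take B–F (1); add B.
Step 2: frontier [E–F 1, F–G 5, D–F 7, C–F 12, F–H 14] → take E–F (1); add E.
Step 3: frontier [E–H 4, F–G 5, D–F 7, C–F 12, F–H 14] → take E–H (4); add H.
Step 4: frontier [F–G 5, D–F 7, C–F 12, A–H 12] → take F–G (5); add G.
Step 5: frontier [D–F 7, C–F 12, A–H 12] → take D–F (7); add D.
Step 6: frontier [A–D 12, C–F 12, A–H 12] → take A–D (12); add A.
Step 7: frontier [C–F 12] → take C–F (12); add C.
Vertex order: F, B, E, H, G, D, A, C. The 7th vertex is A.

A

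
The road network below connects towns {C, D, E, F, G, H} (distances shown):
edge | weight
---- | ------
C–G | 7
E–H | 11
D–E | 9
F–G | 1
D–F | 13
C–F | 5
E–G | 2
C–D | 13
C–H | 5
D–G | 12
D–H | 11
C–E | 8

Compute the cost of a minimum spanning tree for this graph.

22

Prim, starting at E.
Step 1: cheapest edge leaving the tree is E–G (2); add G.
Step 2: cheapest edge leaving the tree is F–G (1); add F.
Step 3: cheapest edge leaving the tree is C–F (5); add C.
Step 4: cheapest edge leaving the tree is C–H (5); add H.
Step 5: cheapest edge leaving the tree is D–E (9); add D.
MST edges: E–G, F–G, C–F, C–H, D–E; total weight 2+1+5+5+9 = 22.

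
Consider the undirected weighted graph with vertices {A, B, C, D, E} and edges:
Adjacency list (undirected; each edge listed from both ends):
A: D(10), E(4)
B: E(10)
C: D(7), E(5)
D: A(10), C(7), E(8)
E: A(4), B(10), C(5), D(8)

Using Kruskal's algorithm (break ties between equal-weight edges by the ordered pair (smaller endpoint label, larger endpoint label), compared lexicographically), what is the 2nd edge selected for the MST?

C-E

Sort edges by weight, then run Kruskal:
A–E (4): add — endpoints in different components.
C–E (5): add — endpoints in different components.
C–D (7): add — endpoints in different components.
D–E (8): skip — D and E already connected.
A–D (10): skip — A and D already connected.
B–E (10): add — endpoints in different components.
The 2nd edge added is C–E.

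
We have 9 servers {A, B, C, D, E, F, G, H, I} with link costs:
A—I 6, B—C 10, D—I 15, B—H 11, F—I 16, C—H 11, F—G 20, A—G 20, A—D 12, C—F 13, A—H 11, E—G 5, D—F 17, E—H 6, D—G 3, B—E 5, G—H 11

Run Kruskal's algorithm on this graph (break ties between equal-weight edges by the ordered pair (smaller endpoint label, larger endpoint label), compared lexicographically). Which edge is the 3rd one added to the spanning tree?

Sort edges by weight, then run Kruskal:
D—G (3): add — endpoints in different components.
B—E (5): add — endpoints in different components.
E—G (5): add — endpoints in different components.
A—I (6): add — endpoints in different components.
E—H (6): add — endpoints in different components.
B—C (10): add — endpoints in different components.
A—H (11): add — endpoints in different components.
B—H (11): skip — B and H already connected.
C—H (11): skip — C and H already connected.
G—H (11): skip — G and H already connected.
A—D (12): skip — A and D already connected.
C—F (13): add — endpoints in different components.
The 3rd edge added is E—G.

E-G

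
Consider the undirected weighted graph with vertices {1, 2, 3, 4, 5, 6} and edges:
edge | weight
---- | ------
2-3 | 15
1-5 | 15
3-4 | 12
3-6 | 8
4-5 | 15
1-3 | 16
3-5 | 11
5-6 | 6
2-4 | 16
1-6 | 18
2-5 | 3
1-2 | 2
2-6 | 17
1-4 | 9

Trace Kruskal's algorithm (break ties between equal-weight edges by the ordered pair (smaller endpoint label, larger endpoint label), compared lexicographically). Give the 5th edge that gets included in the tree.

1-4

Kruskal: consider edges lightest-first.
1-2 (2): add. Components now {1,2} {3} {4} {5} {6}
2-5 (3): add. Components now {1,2,5} {3} {4} {6}
5-6 (6): add. Components now {1,2,5,6} {3} {4}
3-6 (8): add. Components now {1,2,3,5,6} {4}
1-4 (9): add. Components now {1,2,3,4,5,6}
The 5th edge added is 1-4.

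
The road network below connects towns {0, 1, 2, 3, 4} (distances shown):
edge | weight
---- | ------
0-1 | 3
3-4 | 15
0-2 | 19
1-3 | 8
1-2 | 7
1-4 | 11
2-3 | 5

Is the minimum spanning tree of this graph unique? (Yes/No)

Yes

Kruskal's algorithm — process edges by increasing weight (ties by edge label):
0-1 (3): add. Components now {0,1} {2} {3} {4}
2-3 (5): add. Components now {0,1} {2,3} {4}
1-2 (7): add. Components now {0,1,2,3} {4}
1-3 (8): skip — 1 and 3 already connected.
1-4 (11): add. Components now {0,1,2,3,4}
Every non-tree edge has weight strictly greater than the heaviest edge on the tree path between its endpoints, so the MST is unique.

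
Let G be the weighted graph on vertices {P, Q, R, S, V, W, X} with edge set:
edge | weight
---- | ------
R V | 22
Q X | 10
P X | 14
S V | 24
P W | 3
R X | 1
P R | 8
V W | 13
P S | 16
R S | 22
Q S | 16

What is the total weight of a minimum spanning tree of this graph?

51

Kruskal's algorithm — process edges by increasing weight (ties by edge label):
R X (1): add — endpoints in different components.
P W (3): add — endpoints in different components.
P R (8): add — endpoints in different components.
Q X (10): add — endpoints in different components.
V W (13): add — endpoints in different components.
P X (14): skip — X and P already connected.
P S (16): add — endpoints in different components.
MST edges: R X, P W, P R, Q X, V W, P S; total weight 1+3+8+10+13+16 = 51.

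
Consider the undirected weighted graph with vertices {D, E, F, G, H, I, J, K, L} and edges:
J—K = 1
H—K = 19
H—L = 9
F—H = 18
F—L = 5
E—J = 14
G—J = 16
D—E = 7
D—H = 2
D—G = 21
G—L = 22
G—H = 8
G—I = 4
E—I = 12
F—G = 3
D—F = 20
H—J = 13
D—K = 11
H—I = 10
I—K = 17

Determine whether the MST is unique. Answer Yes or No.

Kruskal's algorithm — process edges by increasing weight (ties by edge label):
J—K (1): add — endpoints in different components.
D—H (2): add — endpoints in different components.
F—G (3): add — endpoints in different components.
G—I (4): add — endpoints in different components.
F—L (5): add — endpoints in different components.
D—E (7): add — endpoints in different components.
G—H (8): add — endpoints in different components.
H—L (9): skip — H and L already connected.
H—I (10): skip — H and I already connected.
D—K (11): add — endpoints in different components.
Every non-tree edge has weight strictly greater than the heaviest edge on the tree path between its endpoints, so the MST is unique.

Yes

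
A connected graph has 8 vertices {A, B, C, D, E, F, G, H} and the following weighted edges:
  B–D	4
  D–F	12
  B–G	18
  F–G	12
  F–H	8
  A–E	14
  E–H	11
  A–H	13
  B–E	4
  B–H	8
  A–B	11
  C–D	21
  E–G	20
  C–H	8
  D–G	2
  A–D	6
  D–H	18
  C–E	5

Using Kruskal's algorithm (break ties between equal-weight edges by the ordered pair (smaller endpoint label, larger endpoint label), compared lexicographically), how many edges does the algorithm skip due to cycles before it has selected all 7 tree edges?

Sort edges by weight, then run Kruskal:
D–G (2): add — endpoints in different components.
B–D (4): add — endpoints in different components.
B–E (4): add — endpoints in different components.
C–E (5): add — endpoints in different components.
A–D (6): add — endpoints in different components.
B–H (8): add — endpoints in different components.
C–H (8): skip — C and H already connected.
F–H (8): add — endpoints in different components.
Edges rejected before the tree was complete: 1.

1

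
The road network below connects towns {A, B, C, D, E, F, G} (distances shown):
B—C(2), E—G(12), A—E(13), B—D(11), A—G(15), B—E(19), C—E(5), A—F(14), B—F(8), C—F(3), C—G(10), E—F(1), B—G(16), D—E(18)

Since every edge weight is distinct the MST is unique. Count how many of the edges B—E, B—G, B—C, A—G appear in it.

Kruskal: consider edges lightest-first.
E—F (1): add — endpoints in different components.
B—C (2): add — endpoints in different components.
C—F (3): add — endpoints in different components.
C—E (5): skip — C and E already connected.
B—F (8): skip — B and F already connected.
C—G (10): add — endpoints in different components.
B—D (11): add — endpoints in different components.
E—G (12): skip — E and G already connected.
A—E (13): add — endpoints in different components.
MST edge set: {E—F, B—C, C—F, C—G, B—D, A—E}.
Of the listed edges, {B—C} are in the MST → 1.

1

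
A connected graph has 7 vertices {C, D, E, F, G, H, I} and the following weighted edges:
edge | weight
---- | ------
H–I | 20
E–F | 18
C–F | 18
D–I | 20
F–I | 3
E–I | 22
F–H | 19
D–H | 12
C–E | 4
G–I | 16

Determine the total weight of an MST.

Prim, starting at H.
Step 1: cheapest edge leaving the tree is D–H (12); add D.
Step 2: cheapest edge leaving the tree is F–H (19); add F.
Step 3: cheapest edge leaving the tree is F–I (3); add I.
Step 4: cheapest edge leaving the tree is G–I (16); add G.
Step 5: cheapest edge leaving the tree is C–F (18); add C.
Step 6: cheapest edge leaving the tree is C–E (4); add E.
MST edges: D–H, F–H, F–I, G–I, C–F, C–E; total weight 12+19+3+16+18+4 = 72.

72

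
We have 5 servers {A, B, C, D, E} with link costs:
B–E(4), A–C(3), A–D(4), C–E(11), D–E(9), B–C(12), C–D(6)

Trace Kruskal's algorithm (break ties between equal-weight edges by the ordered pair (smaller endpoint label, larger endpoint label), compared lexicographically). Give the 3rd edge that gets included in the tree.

B-E

Kruskal: consider edges lightest-first.
A–C (3): add. Components now {A,C} {B} {D} {E}
A–D (4): add. Components now {A,C,D} {B} {E}
B–E (4): add. Components now {A,C,D} {B,E}
C–D (6): skip — C and D already connected.
D–E (9): add. Components now {A,B,C,D,E}
The 3rd edge added is B–E.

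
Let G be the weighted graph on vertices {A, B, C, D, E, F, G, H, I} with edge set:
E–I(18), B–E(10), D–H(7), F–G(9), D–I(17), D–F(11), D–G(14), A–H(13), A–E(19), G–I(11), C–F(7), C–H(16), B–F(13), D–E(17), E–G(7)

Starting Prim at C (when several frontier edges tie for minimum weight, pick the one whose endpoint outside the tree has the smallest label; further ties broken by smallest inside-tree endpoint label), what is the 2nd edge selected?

F-G

Grow the tree from C using Prim:
Step 1: cheapest edge leaving the tree is C–F (7); add F.
Step 2: cheapest edge leaving the tree is F–G (9); add G.
Step 3: cheapest edge leaving the tree is E–G (7); add E.
Step 4: cheapest edge leaving the tree is B–E (10); add B.
Step 5: cheapest edge leaving the tree is D–F (11); add D.
Step 6: cheapest edge leaving the tree is D–H (7); add H.
Step 7: cheapest edge leaving the tree is G–I (11); add I.
Step 8: cheapest edge leaving the tree is A–H (13); add A.
The 2nd edge added is F–G.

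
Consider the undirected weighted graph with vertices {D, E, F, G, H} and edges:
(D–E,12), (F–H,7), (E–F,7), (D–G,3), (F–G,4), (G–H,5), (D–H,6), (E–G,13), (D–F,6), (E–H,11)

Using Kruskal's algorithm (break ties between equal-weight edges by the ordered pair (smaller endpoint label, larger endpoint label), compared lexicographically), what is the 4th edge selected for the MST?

E-F

Kruskal: consider edges lightest-first.
D–G (3): add. Components now {D,G} {E} {F} {H}
F–G (4): add. Components now {D,F,G} {E} {H}
G–H (5): add. Components now {D,F,G,H} {E}
D–F (6): skip — D and F already connected.
D–H (6): skip — D and H already connected.
E–F (7): add. Components now {D,E,F,G,H}
The 4th edge added is E–F.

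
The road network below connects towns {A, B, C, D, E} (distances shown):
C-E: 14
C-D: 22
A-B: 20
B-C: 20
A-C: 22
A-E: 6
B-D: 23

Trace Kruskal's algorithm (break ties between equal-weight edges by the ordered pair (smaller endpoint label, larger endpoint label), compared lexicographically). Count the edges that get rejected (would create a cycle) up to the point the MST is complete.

Kruskal's algorithm — process edges by increasing weight (ties by edge label):
A-E (6): add. Components now {A,E} {B} {C} {D}
C-E (14): add. Components now {A,C,E} {B} {D}
A-B (20): add. Components now {A,B,C,E} {D}
B-C (20): skip — B and C already connected.
A-C (22): skip — A and C already connected.
C-D (22): add. Components now {A,B,C,D,E}
Edges rejected before the tree was complete: 2.

2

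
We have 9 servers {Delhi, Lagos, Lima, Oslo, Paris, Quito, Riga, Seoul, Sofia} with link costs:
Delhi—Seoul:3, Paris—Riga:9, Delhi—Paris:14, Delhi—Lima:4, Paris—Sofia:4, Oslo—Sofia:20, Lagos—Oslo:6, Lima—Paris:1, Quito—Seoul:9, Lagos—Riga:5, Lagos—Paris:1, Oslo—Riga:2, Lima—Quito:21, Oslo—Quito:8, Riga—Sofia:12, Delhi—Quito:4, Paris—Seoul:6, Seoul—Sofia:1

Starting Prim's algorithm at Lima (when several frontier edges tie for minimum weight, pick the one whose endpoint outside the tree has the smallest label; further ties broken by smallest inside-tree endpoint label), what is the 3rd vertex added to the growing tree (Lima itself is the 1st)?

Grow the tree from Lima using Prim:
Step 1: cheapest edge leaving the tree is Lima—Paris (1); add Paris.
Step 2: cheapest edge leaving the tree is Lagos—Paris (1); add Lagos.
Step 3: cheapest edge leaving the tree is Delhi—Lima (4); add Delhi.
Step 4: cheapest edge leaving the tree is Delhi—Seoul (3); add Seoul.
Step 5: cheapest edge leaving the tree is Seoul—Sofia (1); add Sofia.
Step 6: cheapest edge leaving the tree is Delhi—Quito (4); add Quito.
Step 7: cheapest edge leaving the tree is Lagos—Riga (5); add Riga.
Step 8: cheapest edge leaving the tree is Oslo—Riga (2); add Oslo.
Vertex order: Lima, Paris, Lagos, Delhi, Seoul, Sofia, Quito, Riga, Oslo. The 3rd vertex is Lagos.

Lagos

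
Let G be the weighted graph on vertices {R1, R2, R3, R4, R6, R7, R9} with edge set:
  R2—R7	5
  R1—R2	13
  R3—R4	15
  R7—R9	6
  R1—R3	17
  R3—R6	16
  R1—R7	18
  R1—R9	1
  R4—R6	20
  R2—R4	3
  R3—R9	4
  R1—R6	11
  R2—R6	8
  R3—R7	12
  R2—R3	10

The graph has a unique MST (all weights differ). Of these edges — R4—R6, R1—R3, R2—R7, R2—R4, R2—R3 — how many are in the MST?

2

Kruskal: consider edges lightest-first.
R1—R9 (1): add — endpoints in different components.
R2—R4 (3): add — endpoints in different components.
R3—R9 (4): add — endpoints in different components.
R2—R7 (5): add — endpoints in different components.
R7—R9 (6): add — endpoints in different components.
R2—R6 (8): add — endpoints in different components.
MST edge set: {R1—R9, R2—R4, R3—R9, R2—R7, R7—R9, R2—R6}.
Of the listed edges, {R2—R7, R2—R4} are in the MST → 2.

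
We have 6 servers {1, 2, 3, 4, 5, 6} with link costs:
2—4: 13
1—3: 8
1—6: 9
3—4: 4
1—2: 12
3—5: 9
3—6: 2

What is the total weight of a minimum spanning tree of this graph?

35

Grow the tree from 2 using Prim:
Step 1: cheapest edge leaving the tree is 1—2 (12); add 1.
Step 2: cheapest edge leaving the tree is 1—3 (8); add 3.
Step 3: cheapest edge leaving the tree is 3—6 (2); add 6.
Step 4: cheapest edge leaving the tree is 3—4 (4); add 4.
Step 5: cheapest edge leaving the tree is 3—5 (9); add 5.
MST edges: 1—2, 1—3, 3—6, 3—4, 3—5; total weight 12+8+2+4+9 = 35.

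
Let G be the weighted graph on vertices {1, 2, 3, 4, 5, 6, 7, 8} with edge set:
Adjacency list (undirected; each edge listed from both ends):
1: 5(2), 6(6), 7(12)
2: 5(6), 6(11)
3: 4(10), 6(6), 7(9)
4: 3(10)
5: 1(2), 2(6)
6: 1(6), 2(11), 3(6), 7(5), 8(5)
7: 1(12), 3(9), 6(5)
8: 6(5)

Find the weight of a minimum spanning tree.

40

Grow the tree from 7 using Prim:
Step 1: frontier [6-7 5, 3-7 9, 1-7 12] → take 6-7 (5); add 6.
Step 2: frontier [6-8 5, 1-6 6, 3-6 6, 2-6 11, 3-7 9, 1-7 12] → take 6-8 (5); add 8.
Step 3: frontier [1-6 6, 3-6 6, 2-6 11, 3-7 9, 1-7 12] → take 1-6 (6); add 1.
Step 4: frontier [1-5 2, 3-6 6, 2-6 11, 3-7 9] → take 1-5 (2); add 5.
Step 5: frontier [2-5 6, 3-6 6, 2-6 11, 3-7 9] → take 2-5 (6); add 2.
Step 6: frontier [3-6 6, 3-7 9] → take 3-6 (6); add 3.
Step 7: frontier [3-4 10] → take 3-4 (10); add 4.
MST edges: 6-7, 6-8, 1-6, 1-5, 2-5, 3-6, 3-4; total weight 5+5+6+2+6+6+10 = 40.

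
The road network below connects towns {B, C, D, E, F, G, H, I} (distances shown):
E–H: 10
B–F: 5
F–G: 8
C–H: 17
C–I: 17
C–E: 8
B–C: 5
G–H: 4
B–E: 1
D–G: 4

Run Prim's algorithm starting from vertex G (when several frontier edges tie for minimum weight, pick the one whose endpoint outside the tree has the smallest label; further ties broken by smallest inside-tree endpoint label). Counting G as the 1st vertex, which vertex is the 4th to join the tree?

F

Prim's algorithm from G:
Step 1: cheapest edge leaving the tree is D–G (4); add D.
Step 2: cheapest edge leaving the tree is G–H (4); add H.
Step 3: cheapest edge leaving the tree is F–G (8); add F.
Step 4: cheapest edge leaving the tree is B–F (5); add B.
Step 5: cheapest edge leaving the tree is B–E (1); add E.
Step 6: cheapest edge leaving the tree is B–C (5); add C.
Step 7: cheapest edge leaving the tree is C–I (17); add I.
Vertex order: G, D, H, F, B, E, C, I. The 4th vertex is F.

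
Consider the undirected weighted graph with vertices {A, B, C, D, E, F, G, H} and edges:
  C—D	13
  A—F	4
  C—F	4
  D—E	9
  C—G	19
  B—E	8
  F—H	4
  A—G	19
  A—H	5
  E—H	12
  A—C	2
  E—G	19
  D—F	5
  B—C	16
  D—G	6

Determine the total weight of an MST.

Sort edges by weight, then run Kruskal:
A—C (2): add — endpoints in different components.
A—F (4): add — endpoints in different components.
C—F (4): skip — C and F already connected.
F—H (4): add — endpoints in different components.
A—H (5): skip — A and H already connected.
D—F (5): add — endpoints in different components.
D—G (6): add — endpoints in different components.
B—E (8): add — endpoints in different components.
D—E (9): add — endpoints in different components.
MST edges: A—C, A—F, F—H, D—F, D—G, B—E, D—E; total weight 2+4+4+5+6+8+9 = 38.

38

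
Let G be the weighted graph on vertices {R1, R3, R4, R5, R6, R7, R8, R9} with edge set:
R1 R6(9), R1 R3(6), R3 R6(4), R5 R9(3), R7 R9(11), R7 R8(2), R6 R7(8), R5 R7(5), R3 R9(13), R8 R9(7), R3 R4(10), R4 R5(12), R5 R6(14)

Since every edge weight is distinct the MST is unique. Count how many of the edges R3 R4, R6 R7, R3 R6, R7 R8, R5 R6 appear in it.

Kruskal: consider edges lightest-first.
R7 R8 (2): add — endpoints in different components.
R5 R9 (3): add — endpoints in different components.
R3 R6 (4): add — endpoints in different components.
R5 R7 (5): add — endpoints in different components.
R1 R3 (6): add — endpoints in different components.
R8 R9 (7): skip — R9 and R8 already connected.
R6 R7 (8): add — endpoints in different components.
R1 R6 (9): skip — R6 and R1 already connected.
R3 R4 (10): add — endpoints in different components.
MST edge set: {R7 R8, R5 R9, R3 R6, R5 R7, R1 R3, R6 R7, R3 R4}.
Of the listed edges, {R3 R4, R6 R7, R3 R6, R7 R8} are in the MST → 4.

4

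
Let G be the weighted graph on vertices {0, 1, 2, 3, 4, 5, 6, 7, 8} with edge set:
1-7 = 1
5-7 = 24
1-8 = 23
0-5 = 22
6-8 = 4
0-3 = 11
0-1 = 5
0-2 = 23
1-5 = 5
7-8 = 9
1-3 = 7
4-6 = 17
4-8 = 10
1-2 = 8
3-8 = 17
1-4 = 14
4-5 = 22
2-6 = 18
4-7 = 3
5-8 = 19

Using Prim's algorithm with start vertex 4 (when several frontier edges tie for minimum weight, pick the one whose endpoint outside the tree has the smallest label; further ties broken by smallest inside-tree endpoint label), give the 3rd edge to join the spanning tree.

0-1

Prim, starting at 4.
Step 1: cheapest edge leaving the tree is 4-7 (3); add 7.
Step 2: cheapest edge leaving the tree is 1-7 (1); add 1.
Step 3: cheapest edge leaving the tree is 0-1 (5); add 0.
Step 4: cheapest edge leaving the tree is 1-5 (5); add 5.
Step 5: cheapest edge leaving the tree is 1-3 (7); add 3.
Step 6: cheapest edge leaving the tree is 1-2 (8); add 2.
Step 7: cheapest edge leaving the tree is 7-8 (9); add 8.
Step 8: cheapest edge leaving the tree is 6-8 (4); add 6.
The 3rd edge added is 0-1.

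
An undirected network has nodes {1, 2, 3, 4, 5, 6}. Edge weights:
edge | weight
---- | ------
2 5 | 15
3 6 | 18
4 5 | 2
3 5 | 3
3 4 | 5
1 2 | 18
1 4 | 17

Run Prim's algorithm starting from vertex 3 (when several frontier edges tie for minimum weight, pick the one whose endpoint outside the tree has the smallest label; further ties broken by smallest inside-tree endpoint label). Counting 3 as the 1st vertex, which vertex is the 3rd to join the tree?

4

Grow the tree from 3 using Prim:
Step 1: frontier [3 5 3, 3 4 5, 3 6 18] → take 3 5 (3); add 5.
Step 2: frontier [3 4 5, 3 6 18, 4 5 2, 2 5 15] → take 4 5 (2); add 4.
Step 3: frontier [3 6 18, 1 4 17, 2 5 15] → take 2 5 (15); add 2.
Step 4: frontier [1 2 18, 3 6 18, 1 4 17] → take 1 4 (17); add 1.
Step 5: frontier [3 6 18] → take 3 6 (18); add 6.
Vertex order: 3, 5, 4, 2, 1, 6. The 3rd vertex is 4.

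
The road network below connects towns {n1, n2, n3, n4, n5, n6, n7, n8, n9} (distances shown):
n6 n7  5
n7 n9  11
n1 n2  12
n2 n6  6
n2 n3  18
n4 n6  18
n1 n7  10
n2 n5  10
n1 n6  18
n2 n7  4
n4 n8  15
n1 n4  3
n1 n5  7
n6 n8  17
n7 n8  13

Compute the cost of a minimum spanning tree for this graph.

Sort edges by weight, then run Kruskal:
n1 n4 (3): add — endpoints in different components.
n2 n7 (4): add — endpoints in different components.
n6 n7 (5): add — endpoints in different components.
n2 n6 (6): skip — n2 and n6 already connected.
n1 n5 (7): add — endpoints in different components.
n1 n7 (10): add — endpoints in different components.
n2 n5 (10): skip — n2 and n5 already connected.
n7 n9 (11): add — endpoints in different components.
n1 n2 (12): skip — n1 and n2 already connected.
n7 n8 (13): add — endpoints in different components.
n4 n8 (15): skip — n8 and n4 already connected.
n6 n8 (17): skip — n8 and n6 already connected.
n1 n6 (18): skip — n1 and n6 already connected.
n2 n3 (18): add — endpoints in different components.
MST edges: n1 n4, n2 n7, n6 n7, n1 n5, n1 n7, n7 n9, n7 n8, n2 n3; total weight 3+4+5+7+10+11+13+18 = 71.

71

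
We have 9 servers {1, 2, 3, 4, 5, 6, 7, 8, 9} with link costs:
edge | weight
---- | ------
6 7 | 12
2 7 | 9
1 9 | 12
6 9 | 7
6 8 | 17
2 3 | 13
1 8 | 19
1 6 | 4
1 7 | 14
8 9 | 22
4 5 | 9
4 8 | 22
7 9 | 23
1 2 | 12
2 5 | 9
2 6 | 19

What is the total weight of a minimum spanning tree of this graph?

Kruskal's algorithm — process edges by increasing weight (ties by edge label):
1 6 (4): add — endpoints in different components.
6 9 (7): add — endpoints in different components.
2 5 (9): add — endpoints in different components.
2 7 (9): add — endpoints in different components.
4 5 (9): add — endpoints in different components.
1 2 (12): add — endpoints in different components.
1 9 (12): skip — 1 and 9 already connected.
6 7 (12): skip — 6 and 7 already connected.
2 3 (13): add — endpoints in different components.
1 7 (14): skip — 1 and 7 already connected.
6 8 (17): add — endpoints in different components.
MST edges: 1 6, 6 9, 2 5, 2 7, 4 5, 1 2, 2 3, 6 8; total weight 4+7+9+9+9+12+13+17 = 80.

80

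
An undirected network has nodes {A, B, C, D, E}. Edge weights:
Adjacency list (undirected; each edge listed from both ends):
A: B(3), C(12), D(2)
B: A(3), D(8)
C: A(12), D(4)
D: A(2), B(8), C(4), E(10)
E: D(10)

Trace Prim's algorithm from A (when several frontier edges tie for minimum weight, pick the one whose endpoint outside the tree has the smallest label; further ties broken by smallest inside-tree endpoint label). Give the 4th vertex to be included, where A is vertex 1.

Prim, starting at A.
Step 1: frontier [A—D 2, A—B 3, A—C 12] → take A—D (2); add D.
Step 2: frontier [A—B 3, A—C 12, C—D 4, B—D 8, D—E 10] → take A—B (3); add B.
Step 3: frontier [A—C 12, C—D 4, D—E 10] → take C—D (4); add C.
Step 4: frontier [D—E 10] → take D—E (10); add E.
Vertex order: A, D, B, C, E. The 4th vertex is C.

C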